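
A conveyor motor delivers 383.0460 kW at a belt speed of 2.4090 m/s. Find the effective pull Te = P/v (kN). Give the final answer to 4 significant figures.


Te = P / v = 383.0460 / 2.4090
Te = 159.0 kN


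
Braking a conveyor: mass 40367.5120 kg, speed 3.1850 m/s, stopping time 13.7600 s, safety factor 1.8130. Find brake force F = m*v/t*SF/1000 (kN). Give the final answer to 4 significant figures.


F = 40367.5120 * 3.1850 / 13.7600 * 1.8130 / 1000
F = 16.94 kN


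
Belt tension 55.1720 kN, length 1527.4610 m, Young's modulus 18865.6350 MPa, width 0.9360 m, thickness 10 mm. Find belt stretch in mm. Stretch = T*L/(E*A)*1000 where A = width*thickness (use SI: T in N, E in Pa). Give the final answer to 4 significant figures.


A = 0.9360 * 0.01 = 0.00936 m^2
Stretch = 55.1720*1000 * 1527.4610 / (18865.6350e6 * 0.00936) * 1000
Stretch = 477.2 mm


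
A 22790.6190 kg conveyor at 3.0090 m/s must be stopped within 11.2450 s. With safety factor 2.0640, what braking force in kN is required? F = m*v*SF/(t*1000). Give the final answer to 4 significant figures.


F = 22790.6190 * 3.0090 / 11.2450 * 2.0640 / 1000
F = 12.59 kN


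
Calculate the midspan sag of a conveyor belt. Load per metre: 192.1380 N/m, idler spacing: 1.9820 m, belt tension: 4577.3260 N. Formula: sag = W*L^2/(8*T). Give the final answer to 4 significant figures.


sag = 192.1380 * 1.9820^2 / (8 * 4577.3260)
sag = 0.02061 m


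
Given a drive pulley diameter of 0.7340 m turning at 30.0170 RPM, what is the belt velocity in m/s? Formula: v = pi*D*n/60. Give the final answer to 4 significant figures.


v = pi * 0.7340 * 30.0170 / 60
v = 1.154 m/s


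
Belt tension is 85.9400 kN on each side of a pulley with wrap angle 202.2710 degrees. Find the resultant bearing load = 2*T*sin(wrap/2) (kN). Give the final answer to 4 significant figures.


F = 2 * 85.9400 * sin(202.2710/2 deg)
F = 168.6 kN


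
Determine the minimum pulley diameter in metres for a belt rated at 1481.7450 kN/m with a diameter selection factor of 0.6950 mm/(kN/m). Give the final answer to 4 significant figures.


D = 1481.7450 * 0.6950 / 1000
D = 1.030 m


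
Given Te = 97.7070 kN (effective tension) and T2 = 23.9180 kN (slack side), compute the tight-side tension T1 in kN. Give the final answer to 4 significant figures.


T1 = Te + T2 = 97.7070 + 23.9180
T1 = 121.6 kN


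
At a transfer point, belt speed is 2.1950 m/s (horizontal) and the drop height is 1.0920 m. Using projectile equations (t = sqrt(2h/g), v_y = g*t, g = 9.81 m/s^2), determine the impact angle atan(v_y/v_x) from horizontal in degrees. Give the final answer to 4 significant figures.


t = sqrt(2*1.0920/9.81) = 0.471837 s
v_y = 9.81 * 0.471837 = 4.62872 m/s
angle = atan(4.62872 / 2.1950) = 64.63 deg


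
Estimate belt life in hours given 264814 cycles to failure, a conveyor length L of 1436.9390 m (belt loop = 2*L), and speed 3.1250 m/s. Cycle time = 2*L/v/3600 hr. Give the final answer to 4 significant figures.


cycle_time = 2 * 1436.9390 / 3.1250 / 3600 = 0.255456 hr
life = 264814 * 0.255456 = 67650 hours


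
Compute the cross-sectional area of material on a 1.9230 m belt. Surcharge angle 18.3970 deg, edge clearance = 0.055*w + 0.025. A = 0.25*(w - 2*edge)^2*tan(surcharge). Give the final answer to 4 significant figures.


edge = 0.055*1.9230 + 0.025 = 0.130765 m
ew = 1.9230 - 2*0.130765 = 1.66147 m
A = 0.25 * 1.66147^2 * tan(18.3970 deg)
A = 0.2295 m^2


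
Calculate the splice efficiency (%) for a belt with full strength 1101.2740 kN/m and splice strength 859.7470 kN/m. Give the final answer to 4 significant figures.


Eff = 859.7470 / 1101.2740 * 100
Eff = 78.07 %


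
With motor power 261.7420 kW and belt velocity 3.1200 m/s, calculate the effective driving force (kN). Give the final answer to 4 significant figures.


Te = P / v = 261.7420 / 3.1200
Te = 83.89 kN


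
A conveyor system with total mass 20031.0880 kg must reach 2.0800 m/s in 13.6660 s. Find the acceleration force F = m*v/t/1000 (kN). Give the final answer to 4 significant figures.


F = 20031.0880 * 2.0800 / 13.6660 / 1000
F = 3.049 kN


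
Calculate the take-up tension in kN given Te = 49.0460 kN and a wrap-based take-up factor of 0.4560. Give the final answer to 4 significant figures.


T_tu = 49.0460 * 0.4560
T_tu = 22.36 kN


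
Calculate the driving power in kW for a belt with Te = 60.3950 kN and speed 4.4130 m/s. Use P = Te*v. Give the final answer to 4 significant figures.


P = Te * v = 60.3950 * 4.4130
P = 266.5 kW


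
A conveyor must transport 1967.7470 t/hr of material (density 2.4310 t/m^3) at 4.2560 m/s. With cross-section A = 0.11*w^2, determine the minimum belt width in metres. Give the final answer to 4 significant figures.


A_req = 1967.7470 / (4.2560 * 2.4310 * 3600) = 0.0528299 m^2
w = sqrt(0.0528299 / 0.11)
w = 0.6930 m


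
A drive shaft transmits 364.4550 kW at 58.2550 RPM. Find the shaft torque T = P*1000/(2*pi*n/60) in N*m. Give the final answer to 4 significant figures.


omega = 2*pi*58.2550/60 = 6.10045 rad/s
T = 364.4550*1000 / 6.10045
T = 59740 N*m


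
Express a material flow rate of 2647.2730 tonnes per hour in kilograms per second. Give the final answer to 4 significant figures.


m_dot = 2647.2730 * 1000 / 3600
m_dot = 735.4 kg/s


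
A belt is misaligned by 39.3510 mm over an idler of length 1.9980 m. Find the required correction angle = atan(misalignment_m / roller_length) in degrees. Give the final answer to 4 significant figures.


misalign_m = 39.3510 / 1000 = 0.039351 m
angle = atan(0.039351 / 1.9980)
angle = 1.128 deg


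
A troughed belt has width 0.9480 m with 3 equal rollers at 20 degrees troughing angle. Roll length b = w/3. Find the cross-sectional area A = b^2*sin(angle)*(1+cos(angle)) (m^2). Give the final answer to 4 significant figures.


b = 0.9480/3 = 0.316 m
A = 0.316^2 * sin(20 deg) * (1 + cos(20 deg))
A = 0.06625 m^2


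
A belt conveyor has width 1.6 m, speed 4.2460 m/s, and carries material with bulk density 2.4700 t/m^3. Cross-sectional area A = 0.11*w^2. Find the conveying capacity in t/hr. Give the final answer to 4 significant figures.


A = 0.11 * 1.6^2 = 0.2816 m^2
C = 0.2816 * 4.2460 * 2.4700 * 3600
C = 10630 t/hr


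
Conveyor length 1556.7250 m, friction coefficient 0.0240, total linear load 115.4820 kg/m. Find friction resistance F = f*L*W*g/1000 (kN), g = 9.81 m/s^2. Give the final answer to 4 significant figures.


F = 0.0240 * 1556.7250 * 115.4820 * 9.81 / 1000
F = 42.33 kN


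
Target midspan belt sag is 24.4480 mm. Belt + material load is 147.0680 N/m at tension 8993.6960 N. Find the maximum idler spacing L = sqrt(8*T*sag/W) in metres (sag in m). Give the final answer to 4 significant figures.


sag = 24.4480/1000 = 0.024448 m
L = sqrt(8 * 8993.6960 * 0.024448 / 147.0680)
L = 3.458 m


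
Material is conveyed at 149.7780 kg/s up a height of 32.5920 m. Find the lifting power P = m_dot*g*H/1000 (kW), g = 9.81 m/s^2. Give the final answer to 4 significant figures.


P = 149.7780 * 9.81 * 32.5920 / 1000
P = 47.89 kW


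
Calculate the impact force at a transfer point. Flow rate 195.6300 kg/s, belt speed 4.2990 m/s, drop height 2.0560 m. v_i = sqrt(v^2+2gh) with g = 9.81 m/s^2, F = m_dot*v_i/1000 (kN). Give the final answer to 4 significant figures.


v_i = sqrt(4.2990^2 + 2*9.81*2.0560) = 7.66943 m/s
F = 195.6300 * 7.66943 / 1000
F = 1.500 kN


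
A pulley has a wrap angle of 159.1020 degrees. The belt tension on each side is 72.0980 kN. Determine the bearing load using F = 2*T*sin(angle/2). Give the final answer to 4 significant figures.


F = 2 * 72.0980 * sin(159.1020/2 deg)
F = 141.8 kN


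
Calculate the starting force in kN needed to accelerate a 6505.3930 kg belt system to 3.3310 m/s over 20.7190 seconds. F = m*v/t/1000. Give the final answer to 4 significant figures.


F = 6505.3930 * 3.3310 / 20.7190 / 1000
F = 1.046 kN


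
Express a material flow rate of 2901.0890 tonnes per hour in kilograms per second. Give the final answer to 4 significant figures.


m_dot = 2901.0890 * 1000 / 3600
m_dot = 805.9 kg/s


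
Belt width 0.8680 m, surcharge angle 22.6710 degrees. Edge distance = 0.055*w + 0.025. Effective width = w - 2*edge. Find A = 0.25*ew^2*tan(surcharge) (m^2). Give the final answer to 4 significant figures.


edge = 0.055*0.8680 + 0.025 = 0.07274 m
ew = 0.8680 - 2*0.07274 = 0.72252 m
A = 0.25 * 0.72252^2 * tan(22.6710 deg)
A = 0.05452 m^2


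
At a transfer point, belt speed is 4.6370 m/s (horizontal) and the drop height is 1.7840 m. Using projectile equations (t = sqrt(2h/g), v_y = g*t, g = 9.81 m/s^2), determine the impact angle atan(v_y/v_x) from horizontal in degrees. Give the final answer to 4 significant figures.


t = sqrt(2*1.7840/9.81) = 0.603084 s
v_y = 9.81 * 0.603084 = 5.91625 m/s
angle = atan(5.91625 / 4.6370) = 51.91 deg


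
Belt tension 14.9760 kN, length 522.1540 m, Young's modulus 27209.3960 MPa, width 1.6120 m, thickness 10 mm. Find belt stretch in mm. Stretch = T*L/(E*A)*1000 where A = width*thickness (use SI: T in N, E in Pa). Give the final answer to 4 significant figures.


A = 1.6120 * 0.01 = 0.01612 m^2
Stretch = 14.9760*1000 * 522.1540 / (27209.3960e6 * 0.01612) * 1000
Stretch = 17.83 mm


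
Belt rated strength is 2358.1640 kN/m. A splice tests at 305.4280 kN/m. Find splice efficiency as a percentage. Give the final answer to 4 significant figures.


Eff = 305.4280 / 2358.1640 * 100
Eff = 12.95 %


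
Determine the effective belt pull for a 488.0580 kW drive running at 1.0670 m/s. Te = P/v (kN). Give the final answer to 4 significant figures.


Te = P / v = 488.0580 / 1.0670
Te = 457.4 kN


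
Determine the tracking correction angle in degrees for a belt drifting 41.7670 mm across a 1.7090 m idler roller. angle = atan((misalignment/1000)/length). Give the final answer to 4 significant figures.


misalign_m = 41.7670 / 1000 = 0.041767 m
angle = atan(0.041767 / 1.7090)
angle = 1.400 deg


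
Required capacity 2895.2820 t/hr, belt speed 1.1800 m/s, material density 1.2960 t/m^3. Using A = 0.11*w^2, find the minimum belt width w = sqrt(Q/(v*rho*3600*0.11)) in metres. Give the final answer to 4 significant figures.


A_req = 2895.2820 / (1.1800 * 1.2960 * 3600) = 0.525898 m^2
w = sqrt(0.525898 / 0.11)
w = 2.187 m


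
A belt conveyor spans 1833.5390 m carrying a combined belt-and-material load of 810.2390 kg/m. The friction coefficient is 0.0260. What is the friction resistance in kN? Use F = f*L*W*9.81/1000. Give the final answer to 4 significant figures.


F = 0.0260 * 1833.5390 * 810.2390 * 9.81 / 1000
F = 378.9 kN


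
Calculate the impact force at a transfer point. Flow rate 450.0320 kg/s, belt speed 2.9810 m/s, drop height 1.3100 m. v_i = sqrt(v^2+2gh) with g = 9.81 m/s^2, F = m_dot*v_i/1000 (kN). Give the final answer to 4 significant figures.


v_i = sqrt(2.9810^2 + 2*9.81*1.3100) = 5.8812 m/s
F = 450.0320 * 5.8812 / 1000
F = 2.647 kN


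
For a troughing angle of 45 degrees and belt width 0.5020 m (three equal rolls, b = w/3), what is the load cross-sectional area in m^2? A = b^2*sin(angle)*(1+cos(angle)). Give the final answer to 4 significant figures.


b = 0.5020/3 = 0.167333 m
A = 0.167333^2 * sin(45 deg) * (1 + cos(45 deg))
A = 0.03380 m^2


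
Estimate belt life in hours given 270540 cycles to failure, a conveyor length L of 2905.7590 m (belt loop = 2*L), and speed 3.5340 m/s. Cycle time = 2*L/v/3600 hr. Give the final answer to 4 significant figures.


cycle_time = 2 * 2905.7590 / 3.5340 / 3600 = 0.456794 hr
life = 270540 * 0.456794 = 123600 hours


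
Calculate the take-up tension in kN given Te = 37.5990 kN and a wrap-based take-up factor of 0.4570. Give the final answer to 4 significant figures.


T_tu = 37.5990 * 0.4570
T_tu = 17.18 kN


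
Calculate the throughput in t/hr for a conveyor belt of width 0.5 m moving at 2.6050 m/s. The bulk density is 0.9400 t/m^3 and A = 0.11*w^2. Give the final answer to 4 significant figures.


A = 0.11 * 0.5^2 = 0.0275 m^2
C = 0.0275 * 2.6050 * 0.9400 * 3600
C = 242.4 t/hr


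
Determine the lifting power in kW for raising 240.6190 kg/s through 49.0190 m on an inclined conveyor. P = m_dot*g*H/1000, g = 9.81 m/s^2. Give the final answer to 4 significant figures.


P = 240.6190 * 9.81 * 49.0190 / 1000
P = 115.7 kW


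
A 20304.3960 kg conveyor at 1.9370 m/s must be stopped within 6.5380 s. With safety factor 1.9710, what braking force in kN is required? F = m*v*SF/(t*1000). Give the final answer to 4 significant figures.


F = 20304.3960 * 1.9370 / 6.5380 * 1.9710 / 1000
F = 11.86 kN


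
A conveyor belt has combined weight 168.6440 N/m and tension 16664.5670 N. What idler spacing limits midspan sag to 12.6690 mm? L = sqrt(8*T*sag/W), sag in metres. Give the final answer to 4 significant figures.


sag = 12.6690/1000 = 0.012669 m
L = sqrt(8 * 16664.5670 * 0.012669 / 168.6440)
L = 3.165 m


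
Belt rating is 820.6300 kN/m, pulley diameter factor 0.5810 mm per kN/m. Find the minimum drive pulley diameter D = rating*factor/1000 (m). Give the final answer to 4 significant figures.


D = 820.6300 * 0.5810 / 1000
D = 0.4768 m


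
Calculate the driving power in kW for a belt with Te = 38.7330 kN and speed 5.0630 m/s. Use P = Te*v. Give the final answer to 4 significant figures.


P = Te * v = 38.7330 * 5.0630
P = 196.1 kW


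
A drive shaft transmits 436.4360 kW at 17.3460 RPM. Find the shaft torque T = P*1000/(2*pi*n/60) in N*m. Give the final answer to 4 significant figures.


omega = 2*pi*17.3460/60 = 1.81647 rad/s
T = 436.4360*1000 / 1.81647
T = 240300 N*m


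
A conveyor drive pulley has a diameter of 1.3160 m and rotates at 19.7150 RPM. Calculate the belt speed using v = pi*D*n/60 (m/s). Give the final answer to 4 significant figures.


v = pi * 1.3160 * 19.7150 / 60
v = 1.358 m/s


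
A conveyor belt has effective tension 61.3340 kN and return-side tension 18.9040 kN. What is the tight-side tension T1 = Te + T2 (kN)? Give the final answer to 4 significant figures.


T1 = Te + T2 = 61.3340 + 18.9040
T1 = 80.24 kN


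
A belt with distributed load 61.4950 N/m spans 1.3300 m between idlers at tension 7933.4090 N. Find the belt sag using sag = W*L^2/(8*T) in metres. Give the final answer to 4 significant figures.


sag = 61.4950 * 1.3300^2 / (8 * 7933.4090)
sag = 0.001714 m


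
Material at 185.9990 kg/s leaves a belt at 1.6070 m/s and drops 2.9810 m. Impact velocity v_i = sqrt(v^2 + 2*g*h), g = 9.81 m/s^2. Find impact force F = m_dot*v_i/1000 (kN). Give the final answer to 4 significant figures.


v_i = sqrt(1.6070^2 + 2*9.81*2.9810) = 7.81471 m/s
F = 185.9990 * 7.81471 / 1000
F = 1.454 kN


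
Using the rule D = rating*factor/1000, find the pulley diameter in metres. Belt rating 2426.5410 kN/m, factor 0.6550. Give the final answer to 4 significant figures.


D = 2426.5410 * 0.6550 / 1000
D = 1.589 m


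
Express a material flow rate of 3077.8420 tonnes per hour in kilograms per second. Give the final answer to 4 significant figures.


m_dot = 3077.8420 * 1000 / 3600
m_dot = 855.0 kg/s


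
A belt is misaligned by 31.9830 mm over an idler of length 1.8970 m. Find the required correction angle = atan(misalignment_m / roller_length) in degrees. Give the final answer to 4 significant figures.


misalign_m = 31.9830 / 1000 = 0.031983 m
angle = atan(0.031983 / 1.8970)
angle = 0.9659 deg


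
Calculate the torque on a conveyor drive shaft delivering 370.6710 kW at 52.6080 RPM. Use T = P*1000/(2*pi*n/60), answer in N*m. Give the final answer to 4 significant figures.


omega = 2*pi*52.6080/60 = 5.5091 rad/s
T = 370.6710*1000 / 5.5091
T = 67280 N*m


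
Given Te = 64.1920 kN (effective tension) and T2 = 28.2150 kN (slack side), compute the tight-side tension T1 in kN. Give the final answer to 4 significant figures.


T1 = Te + T2 = 64.1920 + 28.2150
T1 = 92.41 kN


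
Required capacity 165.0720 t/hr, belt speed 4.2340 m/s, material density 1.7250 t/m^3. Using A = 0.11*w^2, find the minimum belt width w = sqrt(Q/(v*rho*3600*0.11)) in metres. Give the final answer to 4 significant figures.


A_req = 165.0720 / (4.2340 * 1.7250 * 3600) = 0.00627814 m^2
w = sqrt(0.00627814 / 0.11)
w = 0.2389 m


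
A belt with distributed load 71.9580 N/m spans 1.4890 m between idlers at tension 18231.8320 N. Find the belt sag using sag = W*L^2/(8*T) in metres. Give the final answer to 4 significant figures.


sag = 71.9580 * 1.4890^2 / (8 * 18231.8320)
sag = 0.001094 m


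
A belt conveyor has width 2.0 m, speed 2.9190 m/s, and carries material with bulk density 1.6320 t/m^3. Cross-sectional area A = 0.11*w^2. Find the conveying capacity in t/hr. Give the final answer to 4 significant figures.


A = 0.11 * 2.0^2 = 0.44 m^2
C = 0.44 * 2.9190 * 1.6320 * 3600
C = 7546 t/hr


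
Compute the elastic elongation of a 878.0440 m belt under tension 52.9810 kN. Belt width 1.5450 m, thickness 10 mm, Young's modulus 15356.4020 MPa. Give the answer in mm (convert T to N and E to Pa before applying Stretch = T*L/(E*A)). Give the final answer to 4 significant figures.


A = 1.5450 * 0.01 = 0.01545 m^2
Stretch = 52.9810*1000 * 878.0440 / (15356.4020e6 * 0.01545) * 1000
Stretch = 196.1 mm


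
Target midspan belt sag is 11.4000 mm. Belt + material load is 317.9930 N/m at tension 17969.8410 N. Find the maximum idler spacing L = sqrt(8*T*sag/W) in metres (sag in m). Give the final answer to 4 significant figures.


sag = 11.4000/1000 = 0.011400 m
L = sqrt(8 * 17969.8410 * 0.011400 / 317.9930)
L = 2.270 m


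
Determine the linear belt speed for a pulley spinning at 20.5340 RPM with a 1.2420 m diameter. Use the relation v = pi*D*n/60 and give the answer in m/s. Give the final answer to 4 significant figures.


v = pi * 1.2420 * 20.5340 / 60
v = 1.335 m/s


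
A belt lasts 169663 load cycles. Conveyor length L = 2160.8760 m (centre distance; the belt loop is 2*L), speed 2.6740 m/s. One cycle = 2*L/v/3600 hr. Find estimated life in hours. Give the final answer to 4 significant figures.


cycle_time = 2 * 2160.8760 / 2.6740 / 3600 = 0.448948 hr
life = 169663 * 0.448948 = 76170 hours


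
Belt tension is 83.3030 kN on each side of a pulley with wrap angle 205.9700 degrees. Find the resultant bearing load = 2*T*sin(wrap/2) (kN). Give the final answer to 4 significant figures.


F = 2 * 83.3030 * sin(205.9700/2 deg)
F = 162.3 kN


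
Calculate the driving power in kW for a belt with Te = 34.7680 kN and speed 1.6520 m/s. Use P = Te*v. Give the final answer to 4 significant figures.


P = Te * v = 34.7680 * 1.6520
P = 57.44 kW


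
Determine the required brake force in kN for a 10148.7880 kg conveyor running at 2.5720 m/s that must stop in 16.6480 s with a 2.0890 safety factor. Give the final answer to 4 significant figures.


F = 10148.7880 * 2.5720 / 16.6480 * 2.0890 / 1000
F = 3.275 kN


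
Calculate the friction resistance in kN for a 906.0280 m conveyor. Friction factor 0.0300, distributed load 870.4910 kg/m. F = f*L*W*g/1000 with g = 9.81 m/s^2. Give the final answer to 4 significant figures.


F = 0.0300 * 906.0280 * 870.4910 * 9.81 / 1000
F = 232.1 kN


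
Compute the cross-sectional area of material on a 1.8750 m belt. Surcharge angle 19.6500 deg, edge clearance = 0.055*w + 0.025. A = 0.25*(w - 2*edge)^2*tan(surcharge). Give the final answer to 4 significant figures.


edge = 0.055*1.8750 + 0.025 = 0.128125 m
ew = 1.8750 - 2*0.128125 = 1.61875 m
A = 0.25 * 1.61875^2 * tan(19.6500 deg)
A = 0.2339 m^2


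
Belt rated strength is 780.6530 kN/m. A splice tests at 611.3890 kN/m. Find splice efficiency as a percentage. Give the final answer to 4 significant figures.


Eff = 611.3890 / 780.6530 * 100
Eff = 78.32 %


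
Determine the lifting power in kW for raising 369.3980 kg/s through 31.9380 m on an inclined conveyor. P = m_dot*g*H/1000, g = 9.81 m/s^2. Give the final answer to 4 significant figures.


P = 369.3980 * 9.81 * 31.9380 / 1000
P = 115.7 kW


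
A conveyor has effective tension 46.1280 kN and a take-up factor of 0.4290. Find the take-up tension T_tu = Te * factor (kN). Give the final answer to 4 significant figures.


T_tu = 46.1280 * 0.4290
T_tu = 19.79 kN


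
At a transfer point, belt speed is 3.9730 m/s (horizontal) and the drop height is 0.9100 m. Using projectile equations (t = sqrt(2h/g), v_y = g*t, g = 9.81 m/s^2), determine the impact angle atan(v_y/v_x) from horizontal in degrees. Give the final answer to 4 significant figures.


t = sqrt(2*0.9100/9.81) = 0.430726 s
v_y = 9.81 * 0.430726 = 4.22542 m/s
angle = atan(4.22542 / 3.9730) = 46.76 deg


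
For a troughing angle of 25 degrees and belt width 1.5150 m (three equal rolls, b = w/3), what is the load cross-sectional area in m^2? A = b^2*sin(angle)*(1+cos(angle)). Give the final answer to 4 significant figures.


b = 1.5150/3 = 0.505 m
A = 0.505^2 * sin(25 deg) * (1 + cos(25 deg))
A = 0.2055 m^2


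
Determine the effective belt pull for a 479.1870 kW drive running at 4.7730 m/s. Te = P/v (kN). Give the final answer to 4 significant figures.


Te = P / v = 479.1870 / 4.7730
Te = 100.4 kN


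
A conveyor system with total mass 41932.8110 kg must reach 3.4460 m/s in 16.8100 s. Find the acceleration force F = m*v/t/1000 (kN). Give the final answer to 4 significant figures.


F = 41932.8110 * 3.4460 / 16.8100 / 1000
F = 8.596 kN


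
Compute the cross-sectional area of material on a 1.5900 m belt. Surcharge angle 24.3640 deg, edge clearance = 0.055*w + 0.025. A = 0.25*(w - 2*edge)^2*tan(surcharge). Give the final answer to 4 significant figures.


edge = 0.055*1.5900 + 0.025 = 0.11245 m
ew = 1.5900 - 2*0.11245 = 1.3651 m
A = 0.25 * 1.3651^2 * tan(24.3640 deg)
A = 0.2110 m^2


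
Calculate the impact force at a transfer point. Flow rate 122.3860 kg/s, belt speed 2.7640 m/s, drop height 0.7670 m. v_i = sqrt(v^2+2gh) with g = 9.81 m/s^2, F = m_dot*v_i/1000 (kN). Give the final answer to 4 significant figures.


v_i = sqrt(2.7640^2 + 2*9.81*0.7670) = 4.76322 m/s
F = 122.3860 * 4.76322 / 1000
F = 0.5830 kN


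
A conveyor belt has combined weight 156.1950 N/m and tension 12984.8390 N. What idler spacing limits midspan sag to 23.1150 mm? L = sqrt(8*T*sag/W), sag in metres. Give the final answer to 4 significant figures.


sag = 23.1150/1000 = 0.023115 m
L = sqrt(8 * 12984.8390 * 0.023115 / 156.1950)
L = 3.921 m


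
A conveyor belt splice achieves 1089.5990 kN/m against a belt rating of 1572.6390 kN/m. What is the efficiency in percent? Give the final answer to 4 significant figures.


Eff = 1089.5990 / 1572.6390 * 100
Eff = 69.28 %


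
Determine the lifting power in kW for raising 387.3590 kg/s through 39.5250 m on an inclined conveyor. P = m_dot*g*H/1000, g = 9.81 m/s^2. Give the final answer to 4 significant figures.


P = 387.3590 * 9.81 * 39.5250 / 1000
P = 150.2 kW


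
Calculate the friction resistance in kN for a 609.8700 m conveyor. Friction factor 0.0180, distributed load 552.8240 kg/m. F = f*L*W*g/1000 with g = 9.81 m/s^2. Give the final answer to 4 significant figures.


F = 0.0180 * 609.8700 * 552.8240 * 9.81 / 1000
F = 59.53 kN


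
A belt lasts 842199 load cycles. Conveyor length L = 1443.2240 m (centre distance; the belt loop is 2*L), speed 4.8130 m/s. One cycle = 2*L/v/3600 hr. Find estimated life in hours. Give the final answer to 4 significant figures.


cycle_time = 2 * 1443.2240 / 4.8130 / 3600 = 0.166589 hr
life = 842199 * 0.166589 = 140300 hours


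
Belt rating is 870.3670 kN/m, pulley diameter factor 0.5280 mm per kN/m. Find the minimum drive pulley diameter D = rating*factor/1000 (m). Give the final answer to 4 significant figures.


D = 870.3670 * 0.5280 / 1000
D = 0.4596 m


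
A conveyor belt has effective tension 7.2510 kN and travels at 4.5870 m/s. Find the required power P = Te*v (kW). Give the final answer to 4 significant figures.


P = Te * v = 7.2510 * 4.5870
P = 33.26 kW


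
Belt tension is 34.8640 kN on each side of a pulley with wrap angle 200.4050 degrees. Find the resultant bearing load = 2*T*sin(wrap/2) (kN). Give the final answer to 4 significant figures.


F = 2 * 34.8640 * sin(200.4050/2 deg)
F = 68.63 kN


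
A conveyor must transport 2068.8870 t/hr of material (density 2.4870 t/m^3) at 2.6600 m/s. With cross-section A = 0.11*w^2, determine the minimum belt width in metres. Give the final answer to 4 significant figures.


A_req = 2068.8870 / (2.6600 * 2.4870 * 3600) = 0.0868714 m^2
w = sqrt(0.0868714 / 0.11)
w = 0.8887 m


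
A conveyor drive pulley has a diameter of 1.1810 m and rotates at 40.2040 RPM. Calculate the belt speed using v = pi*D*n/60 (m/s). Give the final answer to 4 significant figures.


v = pi * 1.1810 * 40.2040 / 60
v = 2.486 m/s


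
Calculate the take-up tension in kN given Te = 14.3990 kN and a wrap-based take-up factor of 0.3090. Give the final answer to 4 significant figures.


T_tu = 14.3990 * 0.3090
T_tu = 4.449 kN


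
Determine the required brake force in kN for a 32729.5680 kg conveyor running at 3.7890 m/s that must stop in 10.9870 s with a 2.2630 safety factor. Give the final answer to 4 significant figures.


F = 32729.5680 * 3.7890 / 10.9870 * 2.2630 / 1000
F = 25.54 kN


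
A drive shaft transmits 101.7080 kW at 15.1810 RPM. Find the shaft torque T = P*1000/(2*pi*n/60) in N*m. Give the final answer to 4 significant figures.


omega = 2*pi*15.1810/60 = 1.58975 rad/s
T = 101.7080*1000 / 1.58975
T = 63980 N*m


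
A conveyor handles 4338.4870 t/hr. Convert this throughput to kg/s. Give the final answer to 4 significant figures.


m_dot = 4338.4870 * 1000 / 3600
m_dot = 1205 kg/s


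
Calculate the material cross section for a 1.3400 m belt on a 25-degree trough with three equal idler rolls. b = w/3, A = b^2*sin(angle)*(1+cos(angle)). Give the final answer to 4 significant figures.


b = 1.3400/3 = 0.446667 m
A = 0.446667^2 * sin(25 deg) * (1 + cos(25 deg))
A = 0.1607 m^2


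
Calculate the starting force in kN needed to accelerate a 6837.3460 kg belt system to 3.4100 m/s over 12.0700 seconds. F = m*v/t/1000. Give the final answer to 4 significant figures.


F = 6837.3460 * 3.4100 / 12.0700 / 1000
F = 1.932 kN


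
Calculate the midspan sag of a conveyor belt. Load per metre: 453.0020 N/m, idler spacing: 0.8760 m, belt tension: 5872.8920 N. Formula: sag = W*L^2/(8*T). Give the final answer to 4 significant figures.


sag = 453.0020 * 0.8760^2 / (8 * 5872.8920)
sag = 0.007399 m


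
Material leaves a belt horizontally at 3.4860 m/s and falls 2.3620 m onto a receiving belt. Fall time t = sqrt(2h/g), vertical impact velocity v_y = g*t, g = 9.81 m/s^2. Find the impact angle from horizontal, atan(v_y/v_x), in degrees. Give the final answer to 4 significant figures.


t = sqrt(2*2.3620/9.81) = 0.693938 s
v_y = 9.81 * 0.693938 = 6.80753 m/s
angle = atan(6.80753 / 3.4860) = 62.88 deg


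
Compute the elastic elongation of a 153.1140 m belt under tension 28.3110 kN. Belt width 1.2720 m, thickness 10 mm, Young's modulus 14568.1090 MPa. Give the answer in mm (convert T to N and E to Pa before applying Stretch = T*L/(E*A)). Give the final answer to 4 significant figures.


A = 1.2720 * 0.01 = 0.01272 m^2
Stretch = 28.3110*1000 * 153.1140 / (14568.1090e6 * 0.01272) * 1000
Stretch = 23.39 mm


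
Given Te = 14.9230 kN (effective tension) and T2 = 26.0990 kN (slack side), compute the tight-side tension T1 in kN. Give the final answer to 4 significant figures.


T1 = Te + T2 = 14.9230 + 26.0990
T1 = 41.02 kN


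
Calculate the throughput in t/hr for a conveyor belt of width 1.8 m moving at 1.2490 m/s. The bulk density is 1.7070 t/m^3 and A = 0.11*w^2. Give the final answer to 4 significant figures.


A = 0.11 * 1.8^2 = 0.3564 m^2
C = 0.3564 * 1.2490 * 1.7070 * 3600
C = 2735 t/hr


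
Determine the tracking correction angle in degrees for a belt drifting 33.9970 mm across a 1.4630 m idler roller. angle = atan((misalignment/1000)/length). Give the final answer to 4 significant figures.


misalign_m = 33.9970 / 1000 = 0.033997 m
angle = atan(0.033997 / 1.4630)
angle = 1.331 deg


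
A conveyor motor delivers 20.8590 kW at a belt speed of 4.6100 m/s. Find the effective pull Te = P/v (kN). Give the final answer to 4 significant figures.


Te = P / v = 20.8590 / 4.6100
Te = 4.525 kN


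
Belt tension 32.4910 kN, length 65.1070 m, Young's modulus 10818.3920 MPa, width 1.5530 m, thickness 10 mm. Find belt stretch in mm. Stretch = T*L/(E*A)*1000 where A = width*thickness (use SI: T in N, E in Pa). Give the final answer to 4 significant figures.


A = 1.5530 * 0.01 = 0.01553 m^2
Stretch = 32.4910*1000 * 65.1070 / (10818.3920e6 * 0.01553) * 1000
Stretch = 12.59 mm


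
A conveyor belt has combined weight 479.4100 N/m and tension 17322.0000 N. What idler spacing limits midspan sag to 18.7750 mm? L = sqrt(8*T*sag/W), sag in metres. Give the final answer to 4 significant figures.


sag = 18.7750/1000 = 0.018775 m
L = sqrt(8 * 17322.0000 * 0.018775 / 479.4100)
L = 2.330 m


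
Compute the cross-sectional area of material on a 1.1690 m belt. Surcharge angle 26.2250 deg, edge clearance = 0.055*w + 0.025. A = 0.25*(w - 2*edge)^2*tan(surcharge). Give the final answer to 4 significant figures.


edge = 0.055*1.1690 + 0.025 = 0.089295 m
ew = 1.1690 - 2*0.089295 = 0.99041 m
A = 0.25 * 0.99041^2 * tan(26.2250 deg)
A = 0.1208 m^2


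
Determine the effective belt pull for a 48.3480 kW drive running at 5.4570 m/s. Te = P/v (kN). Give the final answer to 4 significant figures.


Te = P / v = 48.3480 / 5.4570
Te = 8.860 kN


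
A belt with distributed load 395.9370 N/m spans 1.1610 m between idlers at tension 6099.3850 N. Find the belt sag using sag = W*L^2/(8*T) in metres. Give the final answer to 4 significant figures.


sag = 395.9370 * 1.1610^2 / (8 * 6099.3850)
sag = 0.01094 m


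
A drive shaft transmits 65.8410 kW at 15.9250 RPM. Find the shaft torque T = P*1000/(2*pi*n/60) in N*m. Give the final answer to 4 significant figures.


omega = 2*pi*15.9250/60 = 1.66766 rad/s
T = 65.8410*1000 / 1.66766
T = 39480 N*m


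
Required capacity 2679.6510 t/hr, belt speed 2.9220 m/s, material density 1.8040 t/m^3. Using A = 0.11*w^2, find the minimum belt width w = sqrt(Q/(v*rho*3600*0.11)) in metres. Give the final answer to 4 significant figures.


A_req = 2679.6510 / (2.9220 * 1.8040 * 3600) = 0.141208 m^2
w = sqrt(0.141208 / 0.11)
w = 1.133 m


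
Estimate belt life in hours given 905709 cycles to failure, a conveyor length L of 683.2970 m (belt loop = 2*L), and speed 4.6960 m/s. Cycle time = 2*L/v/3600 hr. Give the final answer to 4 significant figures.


cycle_time = 2 * 683.2970 / 4.6960 / 3600 = 0.0808368 hr
life = 905709 * 0.0808368 = 73210 hours


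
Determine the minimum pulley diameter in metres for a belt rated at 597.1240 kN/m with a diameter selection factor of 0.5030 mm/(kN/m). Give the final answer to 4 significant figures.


D = 597.1240 * 0.5030 / 1000
D = 0.3004 m


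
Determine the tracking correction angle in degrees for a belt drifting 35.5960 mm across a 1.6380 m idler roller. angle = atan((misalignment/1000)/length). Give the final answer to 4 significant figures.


misalign_m = 35.5960 / 1000 = 0.035596 m
angle = atan(0.035596 / 1.6380)
angle = 1.245 deg


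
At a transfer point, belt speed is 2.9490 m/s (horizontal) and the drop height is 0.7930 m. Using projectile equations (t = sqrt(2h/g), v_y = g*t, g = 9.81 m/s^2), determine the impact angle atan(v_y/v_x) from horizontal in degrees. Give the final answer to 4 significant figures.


t = sqrt(2*0.7930/9.81) = 0.402084 s
v_y = 9.81 * 0.402084 = 3.94444 m/s
angle = atan(3.94444 / 2.9490) = 53.22 deg


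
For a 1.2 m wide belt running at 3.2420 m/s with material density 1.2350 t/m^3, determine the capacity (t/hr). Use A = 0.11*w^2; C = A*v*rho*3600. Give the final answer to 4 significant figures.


A = 0.11 * 1.2^2 = 0.1584 m^2
C = 0.1584 * 3.2420 * 1.2350 * 3600
C = 2283 t/hr


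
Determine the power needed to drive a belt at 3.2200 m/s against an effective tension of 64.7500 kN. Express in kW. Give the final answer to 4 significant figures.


P = Te * v = 64.7500 * 3.2200
P = 208.5 kW


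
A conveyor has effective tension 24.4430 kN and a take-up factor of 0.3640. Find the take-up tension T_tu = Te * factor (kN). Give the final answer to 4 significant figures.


T_tu = 24.4430 * 0.3640
T_tu = 8.897 kN


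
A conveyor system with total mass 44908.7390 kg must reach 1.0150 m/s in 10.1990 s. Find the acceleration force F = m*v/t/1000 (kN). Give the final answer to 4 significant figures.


F = 44908.7390 * 1.0150 / 10.1990 / 1000
F = 4.469 kN


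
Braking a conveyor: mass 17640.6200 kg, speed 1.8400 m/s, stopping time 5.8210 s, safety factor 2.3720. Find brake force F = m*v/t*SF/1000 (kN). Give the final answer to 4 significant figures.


F = 17640.6200 * 1.8400 / 5.8210 * 2.3720 / 1000
F = 13.23 kN


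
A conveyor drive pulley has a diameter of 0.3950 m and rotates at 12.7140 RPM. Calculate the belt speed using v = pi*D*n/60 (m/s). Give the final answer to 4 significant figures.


v = pi * 0.3950 * 12.7140 / 60
v = 0.2630 m/s


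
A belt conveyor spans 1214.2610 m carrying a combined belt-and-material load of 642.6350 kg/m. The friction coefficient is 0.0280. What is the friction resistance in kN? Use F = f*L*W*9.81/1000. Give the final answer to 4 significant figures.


F = 0.0280 * 1214.2610 * 642.6350 * 9.81 / 1000
F = 214.3 kN


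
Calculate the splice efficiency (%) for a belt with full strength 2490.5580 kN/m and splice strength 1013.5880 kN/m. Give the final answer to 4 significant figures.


Eff = 1013.5880 / 2490.5580 * 100
Eff = 40.70 %


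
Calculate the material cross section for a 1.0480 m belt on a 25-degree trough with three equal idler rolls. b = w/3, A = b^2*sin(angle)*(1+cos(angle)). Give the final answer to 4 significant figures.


b = 1.0480/3 = 0.349333 m
A = 0.349333^2 * sin(25 deg) * (1 + cos(25 deg))
A = 0.09832 m^2


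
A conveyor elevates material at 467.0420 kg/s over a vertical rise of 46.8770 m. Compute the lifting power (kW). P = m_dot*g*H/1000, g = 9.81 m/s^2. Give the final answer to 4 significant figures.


P = 467.0420 * 9.81 * 46.8770 / 1000
P = 214.8 kW


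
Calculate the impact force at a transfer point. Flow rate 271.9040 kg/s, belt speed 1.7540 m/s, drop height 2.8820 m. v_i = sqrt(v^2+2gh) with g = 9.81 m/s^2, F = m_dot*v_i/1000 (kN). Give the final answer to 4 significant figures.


v_i = sqrt(1.7540^2 + 2*9.81*2.8820) = 7.72149 m/s
F = 271.9040 * 7.72149 / 1000
F = 2.100 kN


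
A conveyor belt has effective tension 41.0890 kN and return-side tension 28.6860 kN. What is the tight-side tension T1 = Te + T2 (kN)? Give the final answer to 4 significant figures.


T1 = Te + T2 = 41.0890 + 28.6860
T1 = 69.78 kN


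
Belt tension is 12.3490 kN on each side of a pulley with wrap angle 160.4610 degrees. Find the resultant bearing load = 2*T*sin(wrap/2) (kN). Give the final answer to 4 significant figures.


F = 2 * 12.3490 * sin(160.4610/2 deg)
F = 24.34 kN


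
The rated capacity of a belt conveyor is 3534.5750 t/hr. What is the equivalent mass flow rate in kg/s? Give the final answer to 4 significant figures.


m_dot = 3534.5750 * 1000 / 3600
m_dot = 981.8 kg/s


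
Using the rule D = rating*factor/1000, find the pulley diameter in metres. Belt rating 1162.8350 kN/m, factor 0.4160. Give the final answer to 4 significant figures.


D = 1162.8350 * 0.4160 / 1000
D = 0.4837 m


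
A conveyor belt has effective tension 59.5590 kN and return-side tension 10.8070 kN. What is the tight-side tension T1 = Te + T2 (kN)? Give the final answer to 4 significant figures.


T1 = Te + T2 = 59.5590 + 10.8070
T1 = 70.37 kN


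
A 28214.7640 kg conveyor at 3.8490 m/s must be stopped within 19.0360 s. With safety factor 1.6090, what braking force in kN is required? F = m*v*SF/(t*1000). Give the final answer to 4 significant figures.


F = 28214.7640 * 3.8490 / 19.0360 * 1.6090 / 1000
F = 9.179 kN


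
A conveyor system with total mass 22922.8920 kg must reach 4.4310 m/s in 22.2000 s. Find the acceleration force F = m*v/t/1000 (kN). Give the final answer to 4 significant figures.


F = 22922.8920 * 4.4310 / 22.2000 / 1000
F = 4.575 kN


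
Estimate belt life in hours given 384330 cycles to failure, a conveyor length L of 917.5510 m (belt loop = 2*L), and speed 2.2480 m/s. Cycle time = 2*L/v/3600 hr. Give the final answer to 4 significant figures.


cycle_time = 2 * 917.5510 / 2.2480 / 3600 = 0.226757 hr
life = 384330 * 0.226757 = 87150 hours


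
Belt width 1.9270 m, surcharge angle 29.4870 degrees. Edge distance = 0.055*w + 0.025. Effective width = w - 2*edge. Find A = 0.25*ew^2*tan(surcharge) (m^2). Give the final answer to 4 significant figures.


edge = 0.055*1.9270 + 0.025 = 0.130985 m
ew = 1.9270 - 2*0.130985 = 1.66503 m
A = 0.25 * 1.66503^2 * tan(29.4870 deg)
A = 0.3919 m^2


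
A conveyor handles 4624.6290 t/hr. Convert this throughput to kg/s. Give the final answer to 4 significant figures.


m_dot = 4624.6290 * 1000 / 3600
m_dot = 1285 kg/s


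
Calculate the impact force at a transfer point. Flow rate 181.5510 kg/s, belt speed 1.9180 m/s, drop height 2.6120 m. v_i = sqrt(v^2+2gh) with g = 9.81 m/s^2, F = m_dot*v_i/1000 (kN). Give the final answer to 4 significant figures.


v_i = sqrt(1.9180^2 + 2*9.81*2.6120) = 7.41122 m/s
F = 181.5510 * 7.41122 / 1000
F = 1.346 kN


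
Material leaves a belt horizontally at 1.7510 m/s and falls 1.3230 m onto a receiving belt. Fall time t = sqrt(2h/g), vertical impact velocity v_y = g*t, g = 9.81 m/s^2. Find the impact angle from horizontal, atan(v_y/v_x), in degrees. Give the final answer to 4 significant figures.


t = sqrt(2*1.3230/9.81) = 0.51935 s
v_y = 9.81 * 0.51935 = 5.09482 m/s
angle = atan(5.09482 / 1.7510) = 71.03 deg


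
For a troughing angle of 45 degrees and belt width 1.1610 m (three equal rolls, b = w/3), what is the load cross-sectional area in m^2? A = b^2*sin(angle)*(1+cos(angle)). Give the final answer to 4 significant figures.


b = 1.1610/3 = 0.387 m
A = 0.387^2 * sin(45 deg) * (1 + cos(45 deg))
A = 0.1808 m^2


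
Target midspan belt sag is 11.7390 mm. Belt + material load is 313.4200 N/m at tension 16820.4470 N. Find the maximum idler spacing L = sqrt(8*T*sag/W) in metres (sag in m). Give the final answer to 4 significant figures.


sag = 11.7390/1000 = 0.011739 m
L = sqrt(8 * 16820.4470 * 0.011739 / 313.4200)
L = 2.245 m


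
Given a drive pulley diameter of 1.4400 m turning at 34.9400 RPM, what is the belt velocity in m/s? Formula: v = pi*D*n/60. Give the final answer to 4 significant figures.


v = pi * 1.4400 * 34.9400 / 60
v = 2.634 m/s


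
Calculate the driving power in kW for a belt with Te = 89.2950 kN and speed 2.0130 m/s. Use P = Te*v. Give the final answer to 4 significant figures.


P = Te * v = 89.2950 * 2.0130
P = 179.8 kW


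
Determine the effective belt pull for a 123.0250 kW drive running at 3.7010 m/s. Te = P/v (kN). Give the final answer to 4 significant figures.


Te = P / v = 123.0250 / 3.7010
Te = 33.24 kN


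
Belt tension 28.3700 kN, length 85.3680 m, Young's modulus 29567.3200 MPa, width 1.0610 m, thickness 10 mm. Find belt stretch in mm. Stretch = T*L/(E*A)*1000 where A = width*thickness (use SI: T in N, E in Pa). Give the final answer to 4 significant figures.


A = 1.0610 * 0.01 = 0.01061 m^2
Stretch = 28.3700*1000 * 85.3680 / (29567.3200e6 * 0.01061) * 1000
Stretch = 7.720 mm


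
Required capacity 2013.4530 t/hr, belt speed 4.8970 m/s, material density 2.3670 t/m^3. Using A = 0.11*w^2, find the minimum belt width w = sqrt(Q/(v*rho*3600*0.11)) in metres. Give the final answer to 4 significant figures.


A_req = 2013.4530 / (4.8970 * 2.3670 * 3600) = 0.0482515 m^2
w = sqrt(0.0482515 / 0.11)
w = 0.6623 m
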